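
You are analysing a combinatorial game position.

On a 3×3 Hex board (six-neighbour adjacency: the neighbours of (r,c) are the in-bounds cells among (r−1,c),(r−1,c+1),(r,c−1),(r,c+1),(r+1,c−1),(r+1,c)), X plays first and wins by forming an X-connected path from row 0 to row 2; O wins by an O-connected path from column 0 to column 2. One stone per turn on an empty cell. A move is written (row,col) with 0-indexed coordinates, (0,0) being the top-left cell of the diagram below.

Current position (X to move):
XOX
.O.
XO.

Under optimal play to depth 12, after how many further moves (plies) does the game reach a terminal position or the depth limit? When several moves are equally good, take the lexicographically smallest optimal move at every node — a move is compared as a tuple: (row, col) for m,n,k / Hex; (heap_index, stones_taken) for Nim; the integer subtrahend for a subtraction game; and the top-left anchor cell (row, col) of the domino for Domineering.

PV length from [XOX/.O./XO.]: 1 ply

ply 1, X at XOX/.O./XO. | (1,0)=+1→XOX/XO./XO.*; (1,2)=+1→XOX/.OX/XO.; (2,2)=+1→XOX/.O./XOX
ply 2: XOX/XO./XO. is terminal -1 (O); from XOX/.O./XO. depth 12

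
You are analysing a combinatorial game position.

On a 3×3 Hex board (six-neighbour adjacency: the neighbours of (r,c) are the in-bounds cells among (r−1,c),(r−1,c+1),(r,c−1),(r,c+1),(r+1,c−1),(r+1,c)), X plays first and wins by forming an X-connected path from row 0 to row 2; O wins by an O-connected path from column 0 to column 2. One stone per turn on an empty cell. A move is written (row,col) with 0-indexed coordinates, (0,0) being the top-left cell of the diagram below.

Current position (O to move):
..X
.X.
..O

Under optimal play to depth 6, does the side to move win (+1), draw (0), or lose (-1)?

[..X/.X./..O] O move#1: (0,0):-1/O.X/.X./..O*, (0,1):-1/.OX/.X./..O, (1,0):-1/..X/OX./..O, (1,2):-1/..X/.XO/..O, (2,0):-1/..X/.X./O.O, (2,1):-1/..X/.X./.OO
[O.X/.X./..O] X move#2: (0,1):+1/OXX/.X./..O*, (1,0):+1/O.X/XX./..O, (1,2):+1/O.X/.XX/..O, (2,0):+1/O.X/.X./X.O, (2,1):+1/O.X/.X./.XO
[OXX/.X./..O] O move#3: (1,0):-1/OXX/OX./..O*, (1,2):-1/OXX/.XO/..O, (2,0):-1/OXX/.X./O.O, (2,1):-1/OXX/.X./.OO
[OXX/OX./..O] X move#4: (1,2):+1/OXX/OXX/..O*, (2,0):+1/OXX/OX./X.O, (2,1):+1/OXX/OX./.XO
[OXX/OXX/..O] O move#5: (2,0):-1/OXX/OXX/O.O*, (2,1):-1/OXX/OXX/.OO
[OXX/OXX/O.O] X move#6: (2,1):+1/OXX/OXX/OXO*
[OXX/OXX/OXO] end (terminal -1, O#7); searched ..X/.X./..O to 6

value(..X/.X./..O, O) = -1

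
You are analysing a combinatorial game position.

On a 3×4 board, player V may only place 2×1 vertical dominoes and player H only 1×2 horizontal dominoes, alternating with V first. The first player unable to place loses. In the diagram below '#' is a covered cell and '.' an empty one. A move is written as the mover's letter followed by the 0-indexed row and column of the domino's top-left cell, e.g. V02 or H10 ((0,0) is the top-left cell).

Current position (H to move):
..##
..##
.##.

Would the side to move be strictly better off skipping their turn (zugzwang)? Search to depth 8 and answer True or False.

p1 H@[..##/..##/.##.]: H00[####/..##/.##.]-1 H10[..##/####/.##.]+1*
p2 V@[..##/####/.##.] terminal -1; root [..##/..##/.##.] d8
suppose H passes — search the same position with V to move:
pass> p1 V@[..##/..##/.##.]: V00[#.##/#.##/.##.]+1* V01[.###/.###/.##.]+1 V10[..##/#.##/###.]-1
pass> p2 H@[#.##/#.##/.##.] terminal -1; root [..##/..##/.##.] d8
for H: play +1, pass -1

zugzwang(..##/..##/.##., H) = False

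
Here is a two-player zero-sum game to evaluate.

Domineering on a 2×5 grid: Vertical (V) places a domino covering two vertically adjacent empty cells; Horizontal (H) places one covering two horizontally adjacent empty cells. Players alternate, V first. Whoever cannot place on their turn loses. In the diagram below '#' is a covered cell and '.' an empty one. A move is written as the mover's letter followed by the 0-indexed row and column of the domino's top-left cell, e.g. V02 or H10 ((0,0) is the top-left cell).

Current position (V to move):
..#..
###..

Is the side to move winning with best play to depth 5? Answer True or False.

V winning at [..#../###..]: True

[..#../###..] V move#1: V03:+1/..##./####.*, V04:+1/..#.#/###.#
[..##./####.] H move#2: H00:-1/####./####.*
[####./####.] V move#3: V04:+1/#####/#####*
[#####/#####] end (terminal -1, H#4); searched ..#../###.. to 5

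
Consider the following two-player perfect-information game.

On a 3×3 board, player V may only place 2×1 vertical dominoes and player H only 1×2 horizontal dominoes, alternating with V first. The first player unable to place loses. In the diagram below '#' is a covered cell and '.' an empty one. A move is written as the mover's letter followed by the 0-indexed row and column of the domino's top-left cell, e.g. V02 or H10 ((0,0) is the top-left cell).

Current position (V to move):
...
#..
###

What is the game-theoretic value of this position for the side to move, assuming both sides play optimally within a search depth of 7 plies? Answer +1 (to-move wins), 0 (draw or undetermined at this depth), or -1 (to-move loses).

value(.../#../###, V) = +1

p1 V@[.../#../###]: V01[.#./##./###]+1* V02[..#/#.#/###]-1
p2 H@[.#./##./###] terminal -1; root [.../#../###] d7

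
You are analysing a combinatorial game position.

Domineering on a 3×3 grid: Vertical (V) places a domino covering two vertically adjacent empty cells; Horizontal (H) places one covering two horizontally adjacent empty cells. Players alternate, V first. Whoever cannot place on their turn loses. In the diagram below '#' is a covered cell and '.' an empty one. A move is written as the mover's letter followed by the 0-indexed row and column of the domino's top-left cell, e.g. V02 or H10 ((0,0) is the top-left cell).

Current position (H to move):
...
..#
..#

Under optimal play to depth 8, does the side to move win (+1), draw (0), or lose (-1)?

value(.../..#/..#, H) = +1

p1 H@[.../..#/..#]: H00[##./..#/..#]-1 H01[.##/..#/..#]-1 H10[.../###/..#]+1* H20[.../..#/###]-1
p2 V@[.../###/..#] terminal -1; root [.../..#/..#] d8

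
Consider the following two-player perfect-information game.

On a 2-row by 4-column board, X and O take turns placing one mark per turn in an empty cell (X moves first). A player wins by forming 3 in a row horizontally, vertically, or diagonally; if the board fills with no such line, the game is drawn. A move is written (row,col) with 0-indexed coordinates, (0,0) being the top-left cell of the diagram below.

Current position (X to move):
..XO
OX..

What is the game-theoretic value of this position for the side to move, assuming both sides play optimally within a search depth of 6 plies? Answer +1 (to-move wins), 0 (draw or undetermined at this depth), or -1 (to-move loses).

p1 X@[..XO/OX..]: (0,0)[X.XO/OX..]+0* (0,1)[.XXO/OX..]+0 (1,2)[..XO/OXX.]+0 (1,3)[..XO/OX.X]+0
p2 O@[X.XO/OX..]: (0,1)[XOXO/OX..]+0* (1,2)[X.XO/OXO.]-1 (1,3)[X.XO/OX.O]-1
p3 X@[XOXO/OX..]: (1,2)[XOXO/OXX.]+0* (1,3)[XOXO/OX.X]+0
p4 O@[XOXO/OXX.]: (1,3)[XOXO/OXXO]+0*
p5 X@[XOXO/OXXO] terminal +0; root [..XO/OX..] d6

value(..XO/OX.., X) = 0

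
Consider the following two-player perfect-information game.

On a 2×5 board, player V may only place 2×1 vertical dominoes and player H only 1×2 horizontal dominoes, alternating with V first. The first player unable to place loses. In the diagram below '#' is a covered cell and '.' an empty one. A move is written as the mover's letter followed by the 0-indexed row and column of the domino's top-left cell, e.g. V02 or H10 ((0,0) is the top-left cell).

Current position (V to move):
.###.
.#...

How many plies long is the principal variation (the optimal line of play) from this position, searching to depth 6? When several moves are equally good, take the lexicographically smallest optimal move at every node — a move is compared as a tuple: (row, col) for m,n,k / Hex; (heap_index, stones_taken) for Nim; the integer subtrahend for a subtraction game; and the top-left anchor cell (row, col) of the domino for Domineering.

PV length from [.###./.#...]: 3 plies

ply 1, V at .###./.#... | V00=-1→####./##...; V04=+1→.####/.#..#*
ply 2, H at .####/.#..# | H12=-1→.####/.####*
ply 3, V at .####/.#### | V00=+1→#####/#####*
ply 4: #####/##### is terminal -1 (H); from .###./.#... depth 6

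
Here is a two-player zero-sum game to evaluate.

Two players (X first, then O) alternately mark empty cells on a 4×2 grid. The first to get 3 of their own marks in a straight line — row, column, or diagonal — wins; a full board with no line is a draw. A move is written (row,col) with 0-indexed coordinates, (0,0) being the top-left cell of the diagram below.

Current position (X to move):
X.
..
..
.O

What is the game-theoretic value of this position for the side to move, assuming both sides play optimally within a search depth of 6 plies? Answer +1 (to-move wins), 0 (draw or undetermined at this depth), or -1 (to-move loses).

value(X./../../.O, X) = 0

ply 1, X at X./../../.O | (0,1)=+0→XX/../../.O*; (1,0)=+0→X./X./../.O; (1,1)=+0→X./.X/../.O; (2,0)=+0→X./../X./.O; (2,1)=+0→X./../.X/.O; (3,0)=+0→X./../../XO
ply 2, O at XX/../../.O | (1,0)=+0→XX/O./../.O*; (1,1)=+0→XX/.O/../.O; (2,0)=+0→XX/../O./.O; (2,1)=+0→XX/../.O/.O; (3,0)=+0→XX/../../OO
ply 3, X at XX/O./../.O | (1,1)=+0→XX/OX/../.O*; (2,0)=+0→XX/O./X./.O; (2,1)=+0→XX/O./.X/.O; (3,0)=+0→XX/O./../XO
ply 4, O at XX/OX/../.O | (2,0)=-1→XX/OX/O./.O; (2,1)=+0→XX/OX/.O/.O*; (3,0)=-1→XX/OX/../OO
ply 5, X at XX/OX/.O/.O | (2,0)=+0→XX/OX/XO/.O*; (3,0)=+0→XX/OX/.O/XO
ply 6, O at XX/OX/XO/.O | (3,0)=+0→XX/OX/XO/OO*
ply 7: XX/OX/XO/OO is terminal +0 (X); from X./../../.O depth 6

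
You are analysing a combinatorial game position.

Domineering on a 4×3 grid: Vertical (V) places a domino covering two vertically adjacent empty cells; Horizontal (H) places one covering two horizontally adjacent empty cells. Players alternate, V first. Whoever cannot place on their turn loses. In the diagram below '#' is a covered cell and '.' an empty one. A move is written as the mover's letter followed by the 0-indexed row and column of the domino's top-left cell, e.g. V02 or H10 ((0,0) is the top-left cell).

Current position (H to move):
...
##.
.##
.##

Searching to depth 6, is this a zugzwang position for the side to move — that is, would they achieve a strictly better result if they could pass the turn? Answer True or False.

zugzwang(.../##./.##/.##, H) = False

p1 H@[.../##./.##/.##]: H00[##./##./.##/.##]-1* H01[.##/##./.##/.##]-1
p2 V@[##./##./.##/.##]: V02[###/###/.##/.##]+1* V20[##./##./###/###]+1
p3 H@[###/###/.##/.##] terminal -1; root [.../##./.##/.##] d6
pass branch (V moves first from the same position):
  | p1 V@[.../##./.##/.##]: V02[..#/###/.##/.##]+1* V20[.../##./###/###]-1
  | p2 H@[..#/###/.##/.##]: H00[###/###/.##/.##]-1*
  | p3 V@[###/###/.##/.##]: V20[###/###/###/###]+1*
  | p4 H@[###/###/###/###] terminal -1; root [.../##./.##/.##] d6
H moving scores -1; H passing scores -1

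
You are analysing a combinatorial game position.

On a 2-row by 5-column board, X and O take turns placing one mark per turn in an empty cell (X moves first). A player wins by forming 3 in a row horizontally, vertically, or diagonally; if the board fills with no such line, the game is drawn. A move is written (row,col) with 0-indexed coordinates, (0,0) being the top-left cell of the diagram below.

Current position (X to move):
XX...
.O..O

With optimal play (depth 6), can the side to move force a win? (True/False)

ply 1, X at XX.../.O..O | (0,2)=+1→XXX../.O..O*; (0,3)=+0→XX.X./.O..O; (0,4)=+0→XX..X/.O..O; (1,0)=+0→XX.../XO..O; (1,2)=+0→XX.../.OX.O; (1,3)=+0→XX.../.O.XO
ply 2: XXX../.O..O is terminal -1 (O); from XX.../.O..O depth 6

X winning at [XX.../.O..O]: True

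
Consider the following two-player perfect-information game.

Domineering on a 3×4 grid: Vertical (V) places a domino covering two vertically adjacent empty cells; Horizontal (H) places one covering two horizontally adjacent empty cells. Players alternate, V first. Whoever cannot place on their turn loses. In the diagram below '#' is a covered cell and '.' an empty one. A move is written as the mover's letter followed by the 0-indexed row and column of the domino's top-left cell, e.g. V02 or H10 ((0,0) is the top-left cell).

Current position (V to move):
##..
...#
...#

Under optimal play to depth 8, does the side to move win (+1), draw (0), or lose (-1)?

value(##../...#/...#, V) = +1

[##../...#/...#] V move#1: V02:-1/###./..##/...#, V10:-1/##../#..#/#..#, V11:+1/##../.#.#/.#.#*, V12:-1/##../..##/..##
[##../.#.#/.#.#] H move#2: H02:-1/####/.#.#/.#.#*
[####/.#.#/.#.#] V move#3: V10:+1/####/##.#/##.#*, V12:+1/####/.###/.###
[####/##.#/##.#] end (terminal -1, H#4); searched ##../...#/...# to 8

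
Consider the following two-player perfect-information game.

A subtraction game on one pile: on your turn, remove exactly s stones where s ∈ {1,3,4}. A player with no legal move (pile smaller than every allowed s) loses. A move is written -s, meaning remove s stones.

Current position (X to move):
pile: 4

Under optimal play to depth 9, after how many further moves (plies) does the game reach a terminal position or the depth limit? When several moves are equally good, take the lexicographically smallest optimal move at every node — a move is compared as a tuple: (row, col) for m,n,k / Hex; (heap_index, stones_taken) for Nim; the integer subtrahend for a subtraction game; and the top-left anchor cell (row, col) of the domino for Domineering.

ply 1, X at 4 | -1=-1→3; -3=-1→1; -4=+1→0*
ply 2: 0 is terminal -1 (O); from 4 depth 9

PV length from [4]: 1 ply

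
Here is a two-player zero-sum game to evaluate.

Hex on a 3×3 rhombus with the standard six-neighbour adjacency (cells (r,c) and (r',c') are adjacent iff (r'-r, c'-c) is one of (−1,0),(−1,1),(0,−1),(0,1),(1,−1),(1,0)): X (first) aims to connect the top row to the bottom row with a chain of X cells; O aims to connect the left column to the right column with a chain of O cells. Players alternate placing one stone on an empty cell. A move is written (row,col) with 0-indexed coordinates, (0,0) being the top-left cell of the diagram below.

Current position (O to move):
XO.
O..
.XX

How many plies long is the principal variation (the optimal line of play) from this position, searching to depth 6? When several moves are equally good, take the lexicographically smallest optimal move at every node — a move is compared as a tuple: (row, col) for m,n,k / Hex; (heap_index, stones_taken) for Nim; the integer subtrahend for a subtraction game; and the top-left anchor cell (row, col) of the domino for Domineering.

ply 1, O at XO./O../.XX | (0,2)=+1→XOO/O../.XX*; (1,1)=+1→XO./OO./.XX; (1,2)=+1→XO./O.O/.XX; (2,0)=-1→XO./O../OXX
ply 2: XOO/O../.XX is terminal -1 (X); from XO./O../.XX depth 6

PV length from [XO./O../.XX]: 1 ply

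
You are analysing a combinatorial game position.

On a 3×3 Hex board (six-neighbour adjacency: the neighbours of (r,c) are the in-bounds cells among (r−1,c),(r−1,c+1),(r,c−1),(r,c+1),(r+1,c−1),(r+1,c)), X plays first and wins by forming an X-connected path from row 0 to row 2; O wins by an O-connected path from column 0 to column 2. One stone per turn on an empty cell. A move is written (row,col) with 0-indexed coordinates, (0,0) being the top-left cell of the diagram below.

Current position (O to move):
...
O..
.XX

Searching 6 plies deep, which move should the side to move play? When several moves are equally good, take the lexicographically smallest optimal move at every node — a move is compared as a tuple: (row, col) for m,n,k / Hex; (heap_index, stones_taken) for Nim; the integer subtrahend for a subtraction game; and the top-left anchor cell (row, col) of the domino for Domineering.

O's best at [.../O../.XX]: (0,2)

[.../O../.XX] O move#1: (0,0):-1/O../O../.XX, (0,1):-1/.O./O../.XX, (0,2):+1/..O/O../.XX*, (1,1):+1/.../OO./.XX, (1,2):-1/.../O.O/.XX, (2,0):-1/.../O../OXX
[..O/O../.XX] X move#2: (0,0):-1/X.O/O../.XX*, (0,1):-1/.XO/O../.XX, (1,1):-1/..O/OX./.XX, (1,2):-1/..O/O.X/.XX, (2,0):-1/..O/O../XXX
[X.O/O../.XX] O move#3: (0,1):+1/XOO/O../.XX*, (1,1):+1/X.O/OO./.XX, (1,2):+1/X.O/O.O/.XX, (2,0):+1/X.O/O../OXX
[XOO/O../.XX] end (terminal -1, X#4); searched .../O../.XX to 6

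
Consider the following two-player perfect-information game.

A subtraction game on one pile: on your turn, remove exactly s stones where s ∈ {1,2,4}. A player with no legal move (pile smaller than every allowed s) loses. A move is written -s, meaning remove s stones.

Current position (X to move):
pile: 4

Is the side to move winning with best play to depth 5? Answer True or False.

[4] X move#1: -1:+1/3*, -2:-1/2, -4:+1/0
[3] O move#2: -1:-1/2*, -2:-1/1
[2] X move#3: -1:-1/1, -2:+1/0*
[0] end (terminal -1, O#4); searched 4 to 5

X winning at [4]: True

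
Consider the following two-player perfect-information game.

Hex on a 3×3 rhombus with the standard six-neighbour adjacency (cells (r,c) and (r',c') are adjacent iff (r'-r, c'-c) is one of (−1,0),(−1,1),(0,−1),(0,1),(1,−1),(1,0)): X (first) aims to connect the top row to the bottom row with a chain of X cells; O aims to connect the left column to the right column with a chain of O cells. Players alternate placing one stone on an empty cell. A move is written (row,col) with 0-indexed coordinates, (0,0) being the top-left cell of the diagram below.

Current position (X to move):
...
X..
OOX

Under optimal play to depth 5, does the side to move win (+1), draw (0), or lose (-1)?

p1 X@[.../X../OOX]: (0,0)[X../X../OOX]-1 (0,1)[.X./X../OOX]-1 (0,2)[..X/X../OOX]-1 (1,1)[.../XX./OOX]-1 (1,2)[.../X.X/OOX]+1*
p2 O@[.../X.X/OOX]: (0,0)[O../X.X/OOX]-1* (0,1)[.O./X.X/OOX]-1 (0,2)[..O/X.X/OOX]-1 (1,1)[.../XOX/OOX]-1
p3 X@[O../X.X/OOX]: (0,1)[OX./X.X/OOX]+1* (0,2)[O.X/X.X/OOX]+1 (1,1)[O../XXX/OOX]+1
p4 O@[OX./X.X/OOX]: (0,2)[OXO/X.X/OOX]-1* (1,1)[OX./XOX/OOX]-1
p5 X@[OXO/X.X/OOX]: (1,1)[OXO/XXX/OOX]+1*
p6 O@[OXO/XXX/OOX] terminal -1; root [.../X../OOX] d5

value(.../X../OOX, X) = +1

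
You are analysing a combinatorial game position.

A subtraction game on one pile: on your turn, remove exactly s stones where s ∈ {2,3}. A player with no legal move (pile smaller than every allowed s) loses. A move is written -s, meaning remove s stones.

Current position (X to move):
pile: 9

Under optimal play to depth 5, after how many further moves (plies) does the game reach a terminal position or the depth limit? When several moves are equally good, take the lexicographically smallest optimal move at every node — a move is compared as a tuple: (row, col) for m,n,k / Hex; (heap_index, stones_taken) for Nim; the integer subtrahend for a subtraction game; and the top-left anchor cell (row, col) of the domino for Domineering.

ply 1, X at 9 | -2=-1→7; -3=+1→6*
ply 2, O at 6 | -2=-1→4*; -3=-1→3
ply 3, X at 4 | -2=-1→2; -3=+1→1*
ply 4: 1 is terminal -1 (O); from 9 depth 5

PV length from [9]: 3 plies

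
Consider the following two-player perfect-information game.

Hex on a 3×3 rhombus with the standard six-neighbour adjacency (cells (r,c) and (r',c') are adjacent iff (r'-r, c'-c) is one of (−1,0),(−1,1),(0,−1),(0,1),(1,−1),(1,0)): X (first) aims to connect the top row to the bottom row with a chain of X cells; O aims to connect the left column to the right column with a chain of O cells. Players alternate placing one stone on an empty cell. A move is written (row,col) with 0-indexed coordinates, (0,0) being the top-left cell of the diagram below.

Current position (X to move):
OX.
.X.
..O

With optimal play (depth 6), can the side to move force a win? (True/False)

p1 X@[OX./.X./..O]: (0,2)[OXX/.X./..O]+1* (1,0)[OX./XX./..O]+1 (1,2)[OX./.XX/..O]+1 (2,0)[OX./.X./X.O]+1 (2,1)[OX./.X./.XO]+1
p2 O@[OXX/.X./..O]: (1,0)[OXX/OX./..O]-1* (1,2)[OXX/.XO/..O]-1 (2,0)[OXX/.X./O.O]-1 (2,1)[OXX/.X./.OO]-1
p3 X@[OXX/OX./..O]: (1,2)[OXX/OXX/..O]+1* (2,0)[OXX/OX./X.O]+1 (2,1)[OXX/OX./.XO]+1
p4 O@[OXX/OXX/..O]: (2,0)[OXX/OXX/O.O]-1* (2,1)[OXX/OXX/.OO]-1
p5 X@[OXX/OXX/O.O]: (2,1)[OXX/OXX/OXO]+1*
p6 O@[OXX/OXX/OXO] terminal -1; root [OX./.X./..O] d6

X winning at [OX./.X./..O]: True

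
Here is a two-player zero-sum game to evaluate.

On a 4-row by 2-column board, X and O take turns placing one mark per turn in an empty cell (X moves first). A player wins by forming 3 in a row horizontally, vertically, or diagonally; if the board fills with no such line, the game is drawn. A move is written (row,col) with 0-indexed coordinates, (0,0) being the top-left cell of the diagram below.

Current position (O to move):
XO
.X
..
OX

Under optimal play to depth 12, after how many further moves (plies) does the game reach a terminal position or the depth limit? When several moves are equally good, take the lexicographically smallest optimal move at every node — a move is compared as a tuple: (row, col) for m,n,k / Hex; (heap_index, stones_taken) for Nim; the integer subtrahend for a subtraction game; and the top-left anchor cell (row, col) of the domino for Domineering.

PV length from [XO/.X/../OX]: 3 plies

[XO/.X/../OX] O move#1: (1,0):-1/XO/OX/../OX, (2,0):-1/XO/.X/O./OX, (2,1):+0/XO/.X/.O/OX*
[XO/.X/.O/OX] X move#2: (1,0):+0/XO/XX/.O/OX*, (2,0):+0/XO/.X/XO/OX
[XO/XX/.O/OX] O move#3: (2,0):+0/XO/XX/OO/OX*
[XO/XX/OO/OX] end (terminal +0, X#4); searched XO/.X/../OX to 12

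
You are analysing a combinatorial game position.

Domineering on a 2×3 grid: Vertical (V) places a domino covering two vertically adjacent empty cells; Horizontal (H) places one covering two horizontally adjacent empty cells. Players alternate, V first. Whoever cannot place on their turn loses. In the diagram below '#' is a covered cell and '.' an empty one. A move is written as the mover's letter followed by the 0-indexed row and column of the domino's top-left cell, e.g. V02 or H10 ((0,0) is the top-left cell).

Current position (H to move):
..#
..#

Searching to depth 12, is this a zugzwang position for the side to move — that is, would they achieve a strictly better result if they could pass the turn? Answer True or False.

zugzwang(..#/..#, H) = False

p1 H@[..#/..#]: H00[###/..#]+1* H10[..#/###]+1
p2 V@[###/..#] terminal -1; root [..#/..#] d12
pass branch (V moves first from the same position):
  | p1 V@[..#/..#]: V00[#.#/#.#]+1* V01[.##/.##]+1
  | p2 H@[#.#/#.#] terminal -1; root [..#/..#] d12
H moving scores +1; H passing scores -1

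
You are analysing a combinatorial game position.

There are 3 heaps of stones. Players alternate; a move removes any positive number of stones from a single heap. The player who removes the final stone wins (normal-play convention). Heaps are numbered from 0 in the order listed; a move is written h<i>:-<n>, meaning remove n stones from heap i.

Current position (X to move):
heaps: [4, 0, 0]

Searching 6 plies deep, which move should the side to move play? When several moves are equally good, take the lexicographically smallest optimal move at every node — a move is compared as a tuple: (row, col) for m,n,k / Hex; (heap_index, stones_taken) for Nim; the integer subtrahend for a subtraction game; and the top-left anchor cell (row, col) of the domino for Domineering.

ply 1, X at (4,0,0) | h0:-1=-1→(3,0,0); h0:-2=-1→(2,0,0); h0:-3=-1→(1,0,0); h0:-4=+1→(0,0,0)*
ply 2: (0,0,0) is terminal -1 (O); from (4,0,0) depth 6

X's best at [(4,0,0)]: h0:-4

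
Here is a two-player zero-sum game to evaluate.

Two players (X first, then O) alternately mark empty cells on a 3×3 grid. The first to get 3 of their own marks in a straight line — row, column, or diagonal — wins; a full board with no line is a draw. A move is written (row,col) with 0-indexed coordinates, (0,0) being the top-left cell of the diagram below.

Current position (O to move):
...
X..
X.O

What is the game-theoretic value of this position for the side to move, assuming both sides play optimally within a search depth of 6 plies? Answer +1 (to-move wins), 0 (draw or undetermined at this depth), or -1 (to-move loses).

p1 O@[.../X../X.O]: (0,0)[O../X../X.O]-1* (0,1)[.O./X../X.O]-1 (0,2)[..O/X../X.O]-1 (1,1)[.../XO./X.O]-1 (1,2)[.../X.O/X.O]-1 (2,1)[.../X../XOO]-1
p2 X@[O../X../X.O]: (0,1)[OX./X../X.O]-1 (0,2)[O.X/X../X.O]-1 (1,1)[O../XX./X.O]+1* (1,2)[O../X.X/X.O]-1 (2,1)[O../X../XXO]-1
p3 O@[O../XX./X.O]: (0,1)[OO./XX./X.O]-1* (0,2)[O.O/XX./X.O]-1 (1,2)[O../XXO/X.O]-1 (2,1)[O../XX./XOO]-1
p4 X@[OO./XX./X.O]: (0,2)[OOX/XX./X.O]+1* (1,2)[OO./XXX/X.O]+1 (2,1)[OO./XX./XXO]-1
p5 O@[OOX/XX./X.O] terminal -1; root [.../X../X.O] d6

value(.../X../X.O, O) = -1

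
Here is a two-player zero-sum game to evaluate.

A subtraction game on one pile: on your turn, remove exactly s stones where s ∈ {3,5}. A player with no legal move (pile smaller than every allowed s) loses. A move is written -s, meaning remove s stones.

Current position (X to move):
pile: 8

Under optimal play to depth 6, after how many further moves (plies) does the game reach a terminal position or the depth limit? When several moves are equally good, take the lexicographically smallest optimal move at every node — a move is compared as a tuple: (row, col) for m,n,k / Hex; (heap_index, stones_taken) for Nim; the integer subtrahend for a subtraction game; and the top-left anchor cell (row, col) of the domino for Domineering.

PV length from [8]: 2 plies

p1 X@[8]: -3[5]-1* -5[3]-1
p2 O@[5]: -3[2]+1* -5[0]+1
p3 X@[2] terminal -1; root [8] d6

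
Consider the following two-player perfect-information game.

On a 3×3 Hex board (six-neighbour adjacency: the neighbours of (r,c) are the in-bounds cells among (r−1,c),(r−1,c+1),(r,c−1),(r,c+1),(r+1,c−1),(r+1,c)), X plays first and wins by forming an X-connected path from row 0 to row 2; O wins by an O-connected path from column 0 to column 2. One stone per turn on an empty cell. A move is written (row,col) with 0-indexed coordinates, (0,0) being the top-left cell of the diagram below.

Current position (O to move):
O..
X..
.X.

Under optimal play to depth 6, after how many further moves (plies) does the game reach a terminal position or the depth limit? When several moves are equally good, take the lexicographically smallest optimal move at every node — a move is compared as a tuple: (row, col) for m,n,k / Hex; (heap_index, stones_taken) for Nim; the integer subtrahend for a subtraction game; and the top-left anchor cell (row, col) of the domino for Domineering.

PV length from [O../X../.X.]: 5 plies

p1 O@[O../X../.X.]: (0,1)[OO./X../.X.]-1 (0,2)[O.O/X../.X.]-1 (1,1)[O../XO./.X.]+1* (1,2)[O../X.O/.X.]-1 (2,0)[O../X../OX.]-1 (2,2)[O../X../.XO]-1
p2 X@[O../XO./.X.]: (0,1)[OX./XO./.X.]-1* (0,2)[O.X/XO./.X.]-1 (1,2)[O../XOX/.X.]-1 (2,0)[O../XO./XX.]-1 (2,2)[O../XO./.XX]-1
p3 O@[OX./XO./.X.]: (0,2)[OXO/XO./.X.]-1 (1,2)[OX./XOO/.X.]-1 (2,0)[OX./XO./OX.]+1* (2,2)[OX./XO./.XO]-1
p4 X@[OX./XO./OX.]: (0,2)[OXX/XO./OX.]-1* (1,2)[OX./XOX/OX.]-1 (2,2)[OX./XO./OXX]-1
p5 O@[OXX/XO./OX.]: (1,2)[OXX/XOO/OX.]+1* (2,2)[OXX/XO./OXO]-1
p6 X@[OXX/XOO/OX.] terminal -1; root [O../X../.X.] d6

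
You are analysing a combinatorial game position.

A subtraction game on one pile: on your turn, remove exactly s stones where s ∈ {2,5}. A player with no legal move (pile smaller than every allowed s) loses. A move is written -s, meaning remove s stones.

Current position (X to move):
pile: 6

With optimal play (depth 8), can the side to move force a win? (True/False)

X winning at [6]: True

[6] X move#1: -2:+1/4*, -5:+1/1
[4] O move#2: -2:-1/2*
[2] X move#3: -2:+1/0*
[0] end (terminal -1, O#4); searched 6 to 8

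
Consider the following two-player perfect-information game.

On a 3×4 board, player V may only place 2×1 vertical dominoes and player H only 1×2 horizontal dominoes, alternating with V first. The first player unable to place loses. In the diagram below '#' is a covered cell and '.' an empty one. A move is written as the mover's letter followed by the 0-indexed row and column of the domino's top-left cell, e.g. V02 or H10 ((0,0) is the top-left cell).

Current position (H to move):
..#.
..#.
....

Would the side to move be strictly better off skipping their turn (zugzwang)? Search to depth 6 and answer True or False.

[..#./..#./....] H move#1: H00:-1/###./..#./...., H10:+1/..#./###./....*, H20:-1/..#./..#./##.., H21:-1/..#./..#./.##., H22:-1/..#./..#./..##
[..#./###./....] V move#2: V03:-1/..##/####/....*, V13:-1/..#./####/...#
[..##/####/....] H move#3: H00:+1/####/####/....*, H20:+1/..##/####/##.., H21:+1/..##/####/.##., H22:+1/..##/####/..##
[####/####/....] end (terminal -1, V#4); searched ..#./..#./.... to 6
pass branch (V moves first from the same position):
  | [..#./..#./....] V move#1: V00:+1/#.#./#.#./....*, V01:+1/.##./.##./...., V03:-1/..##/..##/...., V10:+1/..#./#.#./#..., V11:+1/..#./.##./.#.., V13:-1/..#./..##/...#
  | [#.#./#.#./....] H move#2: H20:-1/#.#./#.#./##..*, H21:-1/#.#./#.#./.##., H22:-1/#.#./#.#./..##
  | [#.#./#.#./##..] V move#3: V01:+1/###./###./##..*, V03:+1/#.##/#.##/##.., V13:+1/#.#./#.##/##.#
  | [###./###./##..] H move#4: H22:-1/###./###./####*
  | [###./###./####] V move#5: V03:+1/####/####/####*
  | [####/####/####] end (terminal -1, H#6); searched ..#./..#./.... to 6
H moving scores +1; H passing scores -1

zugzwang(..#./..#./...., H) = False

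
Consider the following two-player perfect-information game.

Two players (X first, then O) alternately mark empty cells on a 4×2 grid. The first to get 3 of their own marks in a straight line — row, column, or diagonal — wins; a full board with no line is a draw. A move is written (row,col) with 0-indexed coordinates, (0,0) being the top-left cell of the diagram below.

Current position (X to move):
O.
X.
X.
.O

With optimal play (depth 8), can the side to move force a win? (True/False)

X winning at [O./X./X./.O]: True

ply 1, X at O./X./X./.O | (0,1)=+0→OX/X./X./.O; (1,1)=+0→O./XX/X./.O; (2,1)=+0→O./X./XX/.O; (3,0)=+1→O./X./X./XO*
ply 2: O./X./X./XO is terminal -1 (O); from O./X./X./.O depth 8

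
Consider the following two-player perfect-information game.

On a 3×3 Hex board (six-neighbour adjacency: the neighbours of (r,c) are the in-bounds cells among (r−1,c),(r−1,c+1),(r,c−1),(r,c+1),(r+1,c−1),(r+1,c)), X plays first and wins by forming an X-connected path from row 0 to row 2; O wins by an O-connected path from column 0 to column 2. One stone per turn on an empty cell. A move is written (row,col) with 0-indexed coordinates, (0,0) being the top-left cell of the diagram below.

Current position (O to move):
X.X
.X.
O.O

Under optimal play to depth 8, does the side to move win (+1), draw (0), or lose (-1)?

[X.X/.X./O.O] O move#1: (0,1):-1/XOX/.X./O.O, (1,0):-1/X.X/OX./O.O, (1,2):-1/X.X/.XO/O.O, (2,1):+1/X.X/.X./OOO*
[X.X/.X./OOO] end (terminal -1, X#2); searched X.X/.X./O.O to 8

value(X.X/.X./O.O, O) = +1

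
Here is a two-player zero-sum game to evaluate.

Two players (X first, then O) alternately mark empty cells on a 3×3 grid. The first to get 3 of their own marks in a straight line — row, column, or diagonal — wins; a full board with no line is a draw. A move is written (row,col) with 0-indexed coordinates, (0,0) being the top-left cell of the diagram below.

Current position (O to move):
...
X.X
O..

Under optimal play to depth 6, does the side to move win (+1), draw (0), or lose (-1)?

p1 O@[.../X.X/O..]: (0,0)[O../X.X/O..]-1 (0,1)[.O./X.X/O..]-1 (0,2)[..O/X.X/O..]-1 (1,1)[.../XOX/O..]+1* (2,1)[.../X.X/OO.]-1 (2,2)[.../X.X/O.O]-1
p2 X@[.../XOX/O..]: (0,0)[X../XOX/O..]-1* (0,1)[.X./XOX/O..]-1 (0,2)[..X/XOX/O..]-1 (2,1)[.../XOX/OX.]-1 (2,2)[.../XOX/O.X]-1
p3 O@[X../XOX/O..]: (0,1)[XO./XOX/O..]+1* (0,2)[X.O/XOX/O..]+1 (2,1)[X../XOX/OO.]+1 (2,2)[X../XOX/O.O]+1
p4 X@[XO./XOX/O..]: (0,2)[XOX/XOX/O..]-1* (2,1)[XO./XOX/OX.]-1 (2,2)[XO./XOX/O.X]-1
p5 O@[XOX/XOX/O..]: (2,1)[XOX/XOX/OO.]+1* (2,2)[XOX/XOX/O.O]+0
p6 X@[XOX/XOX/OO.] terminal -1; root [.../X.X/O..] d6

value(.../X.X/O.., O) = +1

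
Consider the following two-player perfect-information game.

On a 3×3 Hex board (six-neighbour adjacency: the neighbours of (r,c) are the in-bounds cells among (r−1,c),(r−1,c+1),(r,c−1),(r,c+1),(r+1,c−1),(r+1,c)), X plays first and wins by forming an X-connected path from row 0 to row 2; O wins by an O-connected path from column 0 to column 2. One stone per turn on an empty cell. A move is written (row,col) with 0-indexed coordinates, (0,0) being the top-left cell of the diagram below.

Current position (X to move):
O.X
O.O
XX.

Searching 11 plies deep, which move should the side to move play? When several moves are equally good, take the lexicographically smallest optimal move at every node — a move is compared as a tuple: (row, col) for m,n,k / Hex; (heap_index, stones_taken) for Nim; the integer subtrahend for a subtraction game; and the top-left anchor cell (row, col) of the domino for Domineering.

[O.X/O.O/XX.] X move#1: (0,1):-1/OXX/O.O/XX., (1,1):+1/O.X/OXO/XX.*, (2,2):-1/O.X/O.O/XXX
[O.X/OXO/XX.] end (terminal -1, O#2); searched O.X/O.O/XX. to 11

X's best at [O.X/O.O/XX.]: (1,1)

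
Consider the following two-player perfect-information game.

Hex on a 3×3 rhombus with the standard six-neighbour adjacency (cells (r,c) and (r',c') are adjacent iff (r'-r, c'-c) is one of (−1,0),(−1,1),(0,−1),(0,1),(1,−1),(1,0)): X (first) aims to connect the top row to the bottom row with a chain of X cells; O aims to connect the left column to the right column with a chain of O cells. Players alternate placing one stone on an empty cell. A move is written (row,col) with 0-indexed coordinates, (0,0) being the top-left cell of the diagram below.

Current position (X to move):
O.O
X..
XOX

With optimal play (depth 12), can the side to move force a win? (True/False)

X winning at [O.O/X../XOX]: True

ply 1, X at O.O/X../XOX | (0,1)=+1→OXO/X../XOX*; (1,1)=-1→O.O/XX./XOX; (1,2)=-1→O.O/X.X/XOX
ply 2: OXO/X../XOX is terminal -1 (O); from O.O/X../XOX depth 12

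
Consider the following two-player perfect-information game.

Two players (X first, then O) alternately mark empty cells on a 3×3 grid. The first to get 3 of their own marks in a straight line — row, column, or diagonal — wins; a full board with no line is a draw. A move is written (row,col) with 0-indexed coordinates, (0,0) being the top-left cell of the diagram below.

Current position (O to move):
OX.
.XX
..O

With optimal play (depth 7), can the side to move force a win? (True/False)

O winning at [OX./.XX/..O]: False

ply 1, O at OX./.XX/..O | (0,2)=-1→OXO/.XX/..O*; (1,0)=-1→OX./OXX/..O; (2,0)=-1→OX./.XX/O.O; (2,1)=-1→OX./.XX/.OO
ply 2, X at OXO/.XX/..O | (1,0)=+1→OXO/XXX/..O*; (2,0)=+1→OXO/.XX/X.O; (2,1)=+1→OXO/.XX/.XO
ply 3: OXO/XXX/..O is terminal -1 (O); from OX./.XX/..O depth 7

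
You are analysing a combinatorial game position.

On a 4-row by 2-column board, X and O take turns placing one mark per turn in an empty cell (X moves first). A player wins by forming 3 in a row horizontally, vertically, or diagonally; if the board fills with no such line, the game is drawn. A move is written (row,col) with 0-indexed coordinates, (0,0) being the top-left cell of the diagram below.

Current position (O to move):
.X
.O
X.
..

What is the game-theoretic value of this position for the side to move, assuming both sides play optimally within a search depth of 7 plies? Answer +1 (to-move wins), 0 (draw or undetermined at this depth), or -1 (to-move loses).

[.X/.O/X./..] O move#1: (0,0):+0/OX/.O/X./..*, (1,0):+0/.X/OO/X./.., (2,1):+0/.X/.O/XO/.., (3,0):+0/.X/.O/X./O., (3,1):+0/.X/.O/X./.O
[OX/.O/X./..] X move#2: (1,0):+0/OX/XO/X./..*, (2,1):+0/OX/.O/XX/.., (3,0):+0/OX/.O/X./X., (3,1):+0/OX/.O/X./.X
[OX/XO/X./..] O move#3: (2,1):-1/OX/XO/XO/.., (3,0):+0/OX/XO/X./O.*, (3,1):-1/OX/XO/X./.O
[OX/XO/X./O.] X move#4: (2,1):+0/OX/XO/XX/O.*, (3,1):+0/OX/XO/X./OX
[OX/XO/XX/O.] O move#5: (3,1):+0/OX/XO/XX/OO*
[OX/XO/XX/OO] end (terminal +0, X#6); searched .X/.O/X./.. to 7

value(.X/.O/X./.., O) = 0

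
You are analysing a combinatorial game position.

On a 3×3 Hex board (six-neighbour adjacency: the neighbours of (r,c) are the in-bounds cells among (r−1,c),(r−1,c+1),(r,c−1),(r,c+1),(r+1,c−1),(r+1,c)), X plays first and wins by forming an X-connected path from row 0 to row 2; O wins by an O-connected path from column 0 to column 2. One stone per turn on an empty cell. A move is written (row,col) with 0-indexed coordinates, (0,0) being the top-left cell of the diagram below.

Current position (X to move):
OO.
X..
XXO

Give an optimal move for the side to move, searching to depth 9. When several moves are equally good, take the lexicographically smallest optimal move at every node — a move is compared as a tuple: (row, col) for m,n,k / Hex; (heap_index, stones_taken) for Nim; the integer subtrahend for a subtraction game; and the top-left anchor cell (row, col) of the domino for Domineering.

p1 X@[OO./X../XXO]: (0,2)[OOX/X../XXO]+1* (1,1)[OO./XX./XXO]-1 (1,2)[OO./X.X/XXO]-1
p2 O@[OOX/X../XXO]: (1,1)[OOX/XO./XXO]-1* (1,2)[OOX/X.O/XXO]-1
p3 X@[OOX/XO./XXO]: (1,2)[OOX/XOX/XXO]+1*
p4 O@[OOX/XOX/XXO] terminal -1; root [OO./X../XXO] d9

X's best at [OO./X../XXO]: (0,2)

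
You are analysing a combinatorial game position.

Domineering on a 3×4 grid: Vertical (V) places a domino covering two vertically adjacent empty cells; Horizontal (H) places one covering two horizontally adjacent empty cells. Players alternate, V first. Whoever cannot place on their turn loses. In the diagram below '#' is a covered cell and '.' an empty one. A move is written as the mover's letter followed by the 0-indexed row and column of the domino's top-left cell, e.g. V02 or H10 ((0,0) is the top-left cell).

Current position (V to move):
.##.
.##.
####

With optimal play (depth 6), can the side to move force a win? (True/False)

V winning at [.##./.##./####]: True

ply 1, V at .##./.##./#### | V00=+1→###./###./####*; V03=+1→.###/.###/####
ply 2: ###./###./#### is terminal -1 (H); from .##./.##./#### depth 6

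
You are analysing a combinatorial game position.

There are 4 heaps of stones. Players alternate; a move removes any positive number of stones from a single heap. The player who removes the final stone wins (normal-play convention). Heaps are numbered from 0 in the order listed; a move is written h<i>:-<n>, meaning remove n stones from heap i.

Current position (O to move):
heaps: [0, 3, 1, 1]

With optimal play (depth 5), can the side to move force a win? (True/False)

O winning at [(0,3,1,1)]: True

[(0,3,1,1)] O move#1: h1:-1:-1/(0,2,1,1), h1:-2:-1/(0,1,1,1), h1:-3:+1/(0,0,1,1)*, h2:-1:-1/(0,3,0,1), h3:-1:-1/(0,3,1,0)
[(0,0,1,1)] X move#2: h2:-1:-1/(0,0,0,1)*, h3:-1:-1/(0,0,1,0)
[(0,0,0,1)] O move#3: h3:-1:+1/(0,0,0,0)*
[(0,0,0,0)] end (terminal -1, X#4); searched (0,3,1,1) to 5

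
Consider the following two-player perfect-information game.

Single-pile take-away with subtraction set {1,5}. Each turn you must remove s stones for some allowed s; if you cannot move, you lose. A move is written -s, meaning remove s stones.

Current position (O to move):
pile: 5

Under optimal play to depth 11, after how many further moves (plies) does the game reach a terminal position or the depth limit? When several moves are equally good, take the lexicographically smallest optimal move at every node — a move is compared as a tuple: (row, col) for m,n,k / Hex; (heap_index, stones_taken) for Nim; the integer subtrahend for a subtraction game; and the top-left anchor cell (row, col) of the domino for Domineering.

p1 O@[5]: -1[4]+1* -5[0]+1
p2 X@[4]: -1[3]-1*
p3 O@[3]: -1[2]+1*
p4 X@[2]: -1[1]-1*
p5 O@[1]: -1[0]+1*
p6 X@[0] terminal -1; root [5] d11

PV length from [5]: 5 plies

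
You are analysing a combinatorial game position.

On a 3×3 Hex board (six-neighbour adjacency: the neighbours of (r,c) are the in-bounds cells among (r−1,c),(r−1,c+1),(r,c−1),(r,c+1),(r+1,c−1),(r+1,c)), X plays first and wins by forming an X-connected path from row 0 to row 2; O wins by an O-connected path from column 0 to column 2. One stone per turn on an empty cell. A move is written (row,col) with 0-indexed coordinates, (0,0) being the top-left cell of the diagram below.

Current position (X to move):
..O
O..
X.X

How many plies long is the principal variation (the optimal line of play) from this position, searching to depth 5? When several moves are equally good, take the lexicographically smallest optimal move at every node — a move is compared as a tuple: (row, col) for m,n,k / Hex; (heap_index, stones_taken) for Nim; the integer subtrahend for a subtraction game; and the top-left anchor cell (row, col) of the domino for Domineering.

ply 1, X at ..O/O../X.X | (0,0)=-1→X.O/O../X.X*; (0,1)=-1→.XO/O../X.X; (1,1)=-1→..O/OX./X.X; (1,2)=-1→..O/O.X/X.X; (2,1)=-1→..O/O../XXX
ply 2, O at X.O/O../X.X | (0,1)=+1→XOO/O../X.X*; (1,1)=+1→X.O/OO./X.X; (1,2)=+1→X.O/O.O/X.X; (2,1)=+1→X.O/O../XOX
ply 3: XOO/O../X.X is terminal -1 (X); from ..O/O../X.X depth 5

PV length from [..O/O../X.X]: 2 plies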